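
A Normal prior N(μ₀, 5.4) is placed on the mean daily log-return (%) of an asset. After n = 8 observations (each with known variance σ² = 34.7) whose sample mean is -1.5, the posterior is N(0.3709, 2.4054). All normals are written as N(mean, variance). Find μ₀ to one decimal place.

μ₀ = 2.7

With known observation variance, the Normal–Normal posterior has precision τ_n = τ₀ + n/σ² and mean μ_n = (τ₀μ₀ + (n/σ²)x̄)/τ_n.
Here τ₀ = 1/5.4 = 0.185185 and τ_data = 8/34.7 = 0.230548, so τ_n = 0.415733.
Rearranging for μ₀: μ₀ = (μ_n·τ_n − τ_data·x̄)/τ₀ = (0.3709·0.415733 − 0.230548·-1.5) / 0.185185 = 0.500017/0.185185 ≈ 2.7.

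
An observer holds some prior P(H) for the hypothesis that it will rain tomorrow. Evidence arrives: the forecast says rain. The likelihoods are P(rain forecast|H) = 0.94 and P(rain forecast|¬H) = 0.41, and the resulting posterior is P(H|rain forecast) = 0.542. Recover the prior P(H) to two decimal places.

P(H) = 0.34

In odds form, posterior odds = prior odds × likelihood ratio, so prior odds = posterior odds ÷ LR.
Posterior odds = 0.542/(1−0.542) = 1.1834. LR = 0.94/0.41 = 2.2927.
Prior odds = 1.1834/2.2927 = 0.5162, so P(H) = 0.5162/(1+0.5162) ≈ 0.34.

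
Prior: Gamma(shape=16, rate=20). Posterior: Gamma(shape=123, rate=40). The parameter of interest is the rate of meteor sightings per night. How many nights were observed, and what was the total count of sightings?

n = 20 nights with total 107 sightings

Gamma–Poisson conjugacy: posterior shape = α + Σxᵢ, posterior rate = β + n.
Matching: Σxᵢ = 123 − 16 = 107 and n = 40 − 20 = 20.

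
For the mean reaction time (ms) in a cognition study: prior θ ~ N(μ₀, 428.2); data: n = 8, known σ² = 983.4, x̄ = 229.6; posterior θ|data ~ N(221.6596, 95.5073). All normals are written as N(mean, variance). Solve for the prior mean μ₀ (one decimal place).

With known observation variance, the Normal–Normal posterior has precision τ_n = τ₀ + n/σ² and mean μ_n = (τ₀μ₀ + (n/σ²)x̄)/τ_n.
Here τ₀ = 1/428.2 = 0.002335 and τ_data = 8/983.4 = 0.008135, so τ_n = 0.010470.
Rearranging for μ₀: μ₀ = (μ_n·τ_n − τ_data·x̄)/τ₀ = (221.6596·0.010470 − 0.008135·229.6) / 0.002335 = 0.452980/0.002335 ≈ 194.0.

μ₀ = 194.0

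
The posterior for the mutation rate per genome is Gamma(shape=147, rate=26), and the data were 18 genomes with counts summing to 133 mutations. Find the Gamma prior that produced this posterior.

Gamma(shape=14, rate=8)

A Gamma(α, β) prior (rate parametrization) on a Poisson rate with n observations summing to S gives posterior Gamma(α+S, β+n).
So α = 147 − 133 = 14 and β = 26 − 18 = 8.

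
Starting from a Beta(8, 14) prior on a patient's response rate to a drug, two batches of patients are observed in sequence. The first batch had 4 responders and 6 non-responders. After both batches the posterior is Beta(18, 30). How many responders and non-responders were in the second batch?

Because Beta–binomial updating is additive in the counts, the combined data contributed (α_post−α_prior, β_post−β_prior) successes and failures.
Total across both batches: 18−8=10 responders, 30−14=16 non-responders.
Subtract the first batch: 10−4=6 responders and 16−6=10 non-responders.

6 responders and 10 non-responders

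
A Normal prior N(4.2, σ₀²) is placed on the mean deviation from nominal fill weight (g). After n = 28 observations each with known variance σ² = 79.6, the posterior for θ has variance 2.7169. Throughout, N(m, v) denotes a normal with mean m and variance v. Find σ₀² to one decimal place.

σ₀² = 61.3

For the Normal–Normal model with known σ², precisions add: τ_n = τ₀ + n/σ².
So 1/σ₀² = 1/2.7169 − 28/79.6 = 0.368067 − 0.351759 = 0.016308.
Hence σ₀² = 1/0.016308 ≈ 61.3.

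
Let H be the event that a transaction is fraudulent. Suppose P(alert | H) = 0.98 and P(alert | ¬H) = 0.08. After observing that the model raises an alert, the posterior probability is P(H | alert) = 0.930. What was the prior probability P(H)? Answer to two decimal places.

P(H) = 0.52

Bayes' rule in odds form gives O(H|E) = O(H)·[P(E|H)/P(E|¬H)], hence O(H) = O(H|E)/LR.
Posterior odds = 0.930/(1−0.930) = 13.2857. LR = 0.98/0.08 = 12.2500.
Prior odds = 13.2857/12.2500 = 1.0845, so P(H) = 1.0845/(1+1.0845) ≈ 0.52.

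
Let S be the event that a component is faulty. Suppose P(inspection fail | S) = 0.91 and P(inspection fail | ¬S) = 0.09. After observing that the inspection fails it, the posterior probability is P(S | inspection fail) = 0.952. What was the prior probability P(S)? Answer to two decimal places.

P(S) = 0.66

In odds form, posterior odds = prior odds × likelihood ratio, so prior odds = posterior odds ÷ LR.
Posterior odds = 0.952/(1−0.952) = 19.8333. LR = 0.91/0.09 = 10.1111.
Prior odds = 19.8333/10.1111 = 1.9615, so P(S) = 1.9615/(1+1.9615) ≈ 0.66.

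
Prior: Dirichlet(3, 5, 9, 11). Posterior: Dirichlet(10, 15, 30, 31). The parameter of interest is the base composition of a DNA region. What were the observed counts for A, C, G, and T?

counts (7, 10, 21, 20)

For a Dirichlet(α) prior with multinomial counts c, the posterior is Dirichlet(α + c) componentwise.
Counts are posterior − prior componentwise: 10−3=7, 15−5=10, 30−9=21, 31−11=20.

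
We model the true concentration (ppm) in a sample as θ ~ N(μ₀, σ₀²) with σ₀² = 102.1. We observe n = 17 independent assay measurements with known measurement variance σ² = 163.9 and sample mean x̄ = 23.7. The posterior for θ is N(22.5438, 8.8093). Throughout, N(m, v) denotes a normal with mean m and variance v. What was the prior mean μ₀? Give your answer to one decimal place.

With known observation variance, the Normal–Normal posterior has precision τ_n = τ₀ + n/σ² and mean μ_n = (τ₀μ₀ + (n/σ²)x̄)/τ_n.
Here τ₀ = 1/102.1 = 0.009794 and τ_data = 17/163.9 = 0.103722, so τ_n = 0.113516.
Rearranging for μ₀: μ₀ = (μ_n·τ_n − τ_data·x̄)/τ₀ = (22.5438·0.113516 − 0.103722·23.7) / 0.009794 = 0.100871/0.009794 ≈ 10.3.

μ₀ = 10.3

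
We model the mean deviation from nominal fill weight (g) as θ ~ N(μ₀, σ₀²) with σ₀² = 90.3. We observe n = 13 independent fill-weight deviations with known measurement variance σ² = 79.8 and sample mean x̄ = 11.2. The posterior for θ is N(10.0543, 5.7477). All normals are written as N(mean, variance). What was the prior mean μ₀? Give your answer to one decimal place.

The posterior mean is a precision-weighted average: μ_n = (τ₀μ₀ + τ_data·x̄)/(τ₀+τ_data), with τ₀=1/σ₀² and τ_data=n/σ².
Here τ₀ = 1/90.3 = 0.011074 and τ_data = 13/79.8 = 0.162907, so τ_n = 0.173981.
Rearranging for μ₀: μ₀ = (μ_n·τ_n − τ_data·x̄)/τ₀ = (10.0543·0.173981 − 0.162907·11.2) / 0.011074 = -0.075301/0.011074 ≈ -6.8.

μ₀ = -6.8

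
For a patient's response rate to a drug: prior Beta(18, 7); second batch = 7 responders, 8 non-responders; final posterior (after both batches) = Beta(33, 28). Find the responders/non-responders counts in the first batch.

8 responders and 13 non-responders

Because Beta–binomial updating is additive in the counts, the combined data contributed (α_post−α_prior, β_post−β_prior) successes and failures.
Total across both batches: 33−18=15 responders, 28−7=21 non-responders.
Subtract the second batch: 15−7=8 responders and 21−8=13 non-responders.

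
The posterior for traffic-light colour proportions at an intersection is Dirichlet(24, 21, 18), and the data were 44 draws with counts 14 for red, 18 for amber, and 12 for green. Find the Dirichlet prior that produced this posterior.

Dirichlet(10, 3, 6)

For a Dirichlet(α) prior with multinomial counts c, the posterior is Dirichlet(α + c) componentwise.
Subtract each count from the matching posterior parameter: 24−14=10, 21−18=3, 18−12=6.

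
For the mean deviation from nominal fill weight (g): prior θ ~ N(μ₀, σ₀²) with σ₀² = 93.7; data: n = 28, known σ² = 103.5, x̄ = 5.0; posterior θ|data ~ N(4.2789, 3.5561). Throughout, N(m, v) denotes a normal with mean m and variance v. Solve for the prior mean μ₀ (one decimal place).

The posterior mean is a precision-weighted average: μ_n = (τ₀μ₀ + τ_data·x̄)/(τ₀+τ_data), with τ₀=1/σ₀² and τ_data=n/σ².
Here τ₀ = 1/93.7 = 0.010672 and τ_data = 28/103.5 = 0.270531, so τ_n = 0.281203.
Rearranging for μ₀: μ₀ = (μ_n·τ_n − τ_data·x̄)/τ₀ = (4.2789·0.281203 − 0.270531·5.0) / 0.010672 = -0.149415/0.010672 ≈ -14.0.

μ₀ = -14.0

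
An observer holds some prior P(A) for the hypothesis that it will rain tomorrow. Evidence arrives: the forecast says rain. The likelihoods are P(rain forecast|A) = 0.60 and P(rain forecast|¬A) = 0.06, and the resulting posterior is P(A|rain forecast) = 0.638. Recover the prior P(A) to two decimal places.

In odds form, posterior odds = prior odds × likelihood ratio, so prior odds = posterior odds ÷ LR.
Posterior odds = 0.638/(1−0.638) = 1.7624. LR = 0.60/0.06 = 10.0000.
Prior odds = 1.7624/10.0000 = 0.1762, so P(A) = 0.1762/(1+0.1762) ≈ 0.15.

P(A) = 0.15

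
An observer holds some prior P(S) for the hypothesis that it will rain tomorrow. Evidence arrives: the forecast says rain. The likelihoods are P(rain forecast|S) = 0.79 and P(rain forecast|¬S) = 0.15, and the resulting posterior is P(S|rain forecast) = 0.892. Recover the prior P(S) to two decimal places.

In odds form, posterior odds = prior odds × likelihood ratio, so prior odds = posterior odds ÷ LR.
Posterior odds = 0.892/(1−0.892) = 8.2593. LR = 0.79/0.15 = 5.2667.
Prior odds = 8.2593/5.2667 = 1.5682, so P(S) = 1.5682/(1+1.5682) ≈ 0.61.

P(S) = 0.61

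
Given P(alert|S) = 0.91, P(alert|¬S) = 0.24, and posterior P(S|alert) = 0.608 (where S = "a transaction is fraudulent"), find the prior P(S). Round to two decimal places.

In odds form, posterior odds = prior odds × likelihood ratio, so prior odds = posterior odds ÷ LR.
Posterior odds = 0.608/(1−0.608) = 1.5510. LR = 0.91/0.24 = 3.7917.
Prior odds = 1.5510/3.7917 = 0.4091, so P(S) = 0.4091/(1+0.4091) ≈ 0.29.

P(S) = 0.29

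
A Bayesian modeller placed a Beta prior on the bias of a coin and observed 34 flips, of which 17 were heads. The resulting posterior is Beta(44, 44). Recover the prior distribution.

Beta(27, 27)

Under Beta–binomial conjugacy the posterior parameters are (a+s, b+f).
Subtract the data counts: 44−17=27, 44−17=27.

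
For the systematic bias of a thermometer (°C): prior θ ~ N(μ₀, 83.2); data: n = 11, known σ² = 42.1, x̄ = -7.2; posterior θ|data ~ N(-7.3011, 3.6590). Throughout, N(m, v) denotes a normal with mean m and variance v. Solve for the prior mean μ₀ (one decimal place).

μ₀ = -9.5

With known observation variance, the Normal–Normal posterior has precision τ_n = τ₀ + n/σ² and mean μ_n = (τ₀μ₀ + (n/σ²)x̄)/τ_n.
Here τ₀ = 1/83.2 = 0.012019 and τ_data = 11/42.1 = 0.261283, so τ_n = 0.273302.
Rearranging for μ₀: μ₀ = (μ_n·τ_n − τ_data·x̄)/τ₀ = (-7.3011·0.273302 − 0.261283·-7.2) / 0.012019 = -0.114168/0.012019 ≈ -9.5.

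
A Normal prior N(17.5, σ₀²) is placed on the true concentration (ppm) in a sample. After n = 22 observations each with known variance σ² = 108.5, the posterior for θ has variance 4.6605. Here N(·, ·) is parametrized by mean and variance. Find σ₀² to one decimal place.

σ₀² = 84.7

For the Normal–Normal model with known σ², precisions add: τ_n = τ₀ + n/σ².
So 1/σ₀² = 1/4.6605 − 22/108.5 = 0.214569 − 0.202765 = 0.011804.
Hence σ₀² = 1/0.011804 ≈ 84.7.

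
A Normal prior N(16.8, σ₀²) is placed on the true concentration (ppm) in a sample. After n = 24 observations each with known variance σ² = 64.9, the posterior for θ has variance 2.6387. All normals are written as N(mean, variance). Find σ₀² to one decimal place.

σ₀² = 109.0

For the Normal–Normal model with known σ², precisions add: τ_n = τ₀ + n/σ².
So 1/σ₀² = 1/2.6387 − 24/64.9 = 0.378974 − 0.369800 = 0.009174.
Hence σ₀² = 1/0.009174 ≈ 109.0.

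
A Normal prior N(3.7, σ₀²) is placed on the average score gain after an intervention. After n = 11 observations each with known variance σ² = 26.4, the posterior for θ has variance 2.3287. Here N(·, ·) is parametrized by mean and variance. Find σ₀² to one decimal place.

σ₀² = 78.4

Posterior precision equals prior precision plus data precision: 1/σ_n² = 1/σ₀² + n/σ².
So 1/σ₀² = 1/2.3287 − 11/26.4 = 0.429424 − 0.416667 = 0.012757.
Hence σ₀² = 1/0.012757 ≈ 78.4.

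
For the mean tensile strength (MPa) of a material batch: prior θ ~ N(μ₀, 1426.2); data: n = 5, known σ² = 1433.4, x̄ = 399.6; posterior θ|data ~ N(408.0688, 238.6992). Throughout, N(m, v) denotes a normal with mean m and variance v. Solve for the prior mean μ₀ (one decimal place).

With known observation variance, the Normal–Normal posterior has precision τ_n = τ₀ + n/σ² and mean μ_n = (τ₀μ₀ + (n/σ²)x̄)/τ_n.
Here τ₀ = 1/1426.2 = 0.000701 and τ_data = 5/1433.4 = 0.003488, so τ_n = 0.004189.
Rearranging for μ₀: μ₀ = (μ_n·τ_n − τ_data·x̄)/τ₀ = (408.0688·0.004189 − 0.003488·399.6) / 0.000701 = 0.315595/0.000701 ≈ 450.2.

μ₀ = 450.2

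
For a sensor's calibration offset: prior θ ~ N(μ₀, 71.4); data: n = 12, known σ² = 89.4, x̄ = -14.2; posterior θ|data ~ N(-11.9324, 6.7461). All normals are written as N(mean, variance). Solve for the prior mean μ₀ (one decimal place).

μ₀ = 9.8

With known observation variance, the Normal–Normal posterior has precision τ_n = τ₀ + n/σ² and mean μ_n = (τ₀μ₀ + (n/σ²)x̄)/τ_n.
Here τ₀ = 1/71.4 = 0.014006 and τ_data = 12/89.4 = 0.134228, so τ_n = 0.148234.
Rearranging for μ₀: μ₀ = (μ_n·τ_n − τ_data·x̄)/τ₀ = (-11.9324·0.148234 − 0.134228·-14.2) / 0.014006 = 0.137250/0.014006 ≈ 9.8.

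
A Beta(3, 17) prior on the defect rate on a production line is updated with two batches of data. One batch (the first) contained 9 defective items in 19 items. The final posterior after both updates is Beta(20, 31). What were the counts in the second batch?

Sequential conjugate updates are equivalent to a single update on the pooled data, so total successes = posterior α − prior α and total failures = posterior β − prior β.
Total across both batches: 20−3=17 defective items, 31−17=14 good items.
Subtract the first batch: 17−9=8 defective items and 14−10=4 good items.

8 defective items and 4 good items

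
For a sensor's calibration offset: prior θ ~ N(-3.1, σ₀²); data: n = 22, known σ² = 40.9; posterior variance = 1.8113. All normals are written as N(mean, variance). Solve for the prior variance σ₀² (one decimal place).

σ₀² = 70.5

For the Normal–Normal model with known σ², precisions add: τ_n = τ₀ + n/σ².
So 1/σ₀² = 1/1.8113 − 22/40.9 = 0.552090 − 0.537897 = 0.014193.
Hence σ₀² = 1/0.014193 ≈ 70.5.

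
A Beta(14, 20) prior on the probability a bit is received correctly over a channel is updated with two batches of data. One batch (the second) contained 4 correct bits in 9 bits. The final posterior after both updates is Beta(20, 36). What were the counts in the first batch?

2 correct bits and 11 errors

Because Beta–binomial updating is additive in the counts, the combined data contributed (α_post−α_prior, β_post−β_prior) successes and failures.
Total across both batches: 20−14=6 correct bits, 36−20=16 errors.
Subtract the second batch: 6−4=2 correct bits and 16−5=11 errors.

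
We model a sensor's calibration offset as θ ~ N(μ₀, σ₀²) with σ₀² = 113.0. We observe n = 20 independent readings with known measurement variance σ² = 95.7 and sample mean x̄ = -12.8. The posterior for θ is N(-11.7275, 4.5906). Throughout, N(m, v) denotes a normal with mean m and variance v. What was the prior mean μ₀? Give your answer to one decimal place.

The posterior mean is a precision-weighted average: μ_n = (τ₀μ₀ + τ_data·x̄)/(τ₀+τ_data), with τ₀=1/σ₀² and τ_data=n/σ².
Here τ₀ = 1/113.0 = 0.008850 and τ_data = 20/95.7 = 0.208986, so τ_n = 0.217836.
Rearranging for μ₀: μ₀ = (μ_n·τ_n − τ_data·x̄)/τ₀ = (-11.7275·0.217836 − 0.208986·-12.8) / 0.008850 = 0.120349/0.008850 ≈ 13.6.

μ₀ = 13.6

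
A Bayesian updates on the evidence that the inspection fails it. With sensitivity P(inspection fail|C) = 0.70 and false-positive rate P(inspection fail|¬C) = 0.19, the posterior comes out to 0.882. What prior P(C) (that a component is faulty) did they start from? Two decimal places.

In odds form, posterior odds = prior odds × likelihood ratio, so prior odds = posterior odds ÷ LR.
Posterior odds = 0.882/(1−0.882) = 7.4746. LR = 0.70/0.19 = 3.6842.
Prior odds = 7.4746/3.6842 = 2.0288, so P(C) = 2.0288/(1+2.0288) ≈ 0.67.

P(C) = 0.67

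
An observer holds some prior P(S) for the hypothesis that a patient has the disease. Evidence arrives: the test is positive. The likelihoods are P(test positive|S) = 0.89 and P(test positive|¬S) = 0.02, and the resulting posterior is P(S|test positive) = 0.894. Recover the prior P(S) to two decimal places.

Bayes' rule in odds form gives O(S|E) = O(S)·[P(E|S)/P(E|¬S)], hence O(S) = O(S|E)/LR.
Posterior odds = 0.894/(1−0.894) = 8.4340. LR = 0.89/0.02 = 44.5000.
Prior odds = 8.4340/44.5000 = 0.1895, so P(S) = 0.1895/(1+0.1895) ≈ 0.16.

P(S) = 0.16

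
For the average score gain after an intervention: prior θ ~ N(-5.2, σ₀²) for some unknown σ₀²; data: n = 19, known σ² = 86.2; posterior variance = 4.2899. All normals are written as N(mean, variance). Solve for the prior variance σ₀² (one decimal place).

For the Normal–Normal model with known σ², precisions add: τ_n = τ₀ + n/σ².
So 1/σ₀² = 1/4.2899 − 19/86.2 = 0.233106 − 0.220418 = 0.012688.
Hence σ₀² = 1/0.012688 ≈ 78.8.

σ₀² = 78.8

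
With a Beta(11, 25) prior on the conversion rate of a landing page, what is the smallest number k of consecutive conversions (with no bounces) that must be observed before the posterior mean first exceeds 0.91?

After k conversions and 0 bounces the posterior is Beta(11+k, 25), with mean (11+k)/(11+25+k).
Set (11+k)/(36+k) > 0.91 and solve: k > (0.91·36 − 11)/(1 − 0.91) = 241.778.
The smallest integer exceeding 241.778 is 242, and checking k=242: (253)/(278) = 0.9101 > 0.91.

k = 242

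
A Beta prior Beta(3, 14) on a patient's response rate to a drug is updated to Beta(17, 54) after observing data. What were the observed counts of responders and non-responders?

A Beta(α, β) prior with s successes and f failures in binomial data gives a Beta(α+s, β+f) posterior.
So s = 17 − 3 = 14 and f = 54 − 14 = 40.

14 responders and 40 non-responders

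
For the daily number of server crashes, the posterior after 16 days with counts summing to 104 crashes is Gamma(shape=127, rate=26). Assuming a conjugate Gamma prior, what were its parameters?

A Gamma(α, β) prior (rate parametrization) on a Poisson rate with n observations summing to S gives posterior Gamma(α+S, β+n).
So α = 127 − 104 = 23 and β = 26 − 16 = 10.

Gamma(shape=23, rate=10)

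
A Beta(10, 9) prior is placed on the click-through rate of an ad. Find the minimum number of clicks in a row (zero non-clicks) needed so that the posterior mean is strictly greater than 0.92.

k = 94

After k clicks and 0 non-clicks the posterior is Beta(10+k, 9), with mean (10+k)/(10+9+k).
Set (10+k)/(19+k) > 0.92 and solve: k > (0.92·19 − 10)/(1 − 0.92) = 93.500.
The smallest integer exceeding 93.500 is 94, and checking k=94: (104)/(113) = 0.9204 > 0.92.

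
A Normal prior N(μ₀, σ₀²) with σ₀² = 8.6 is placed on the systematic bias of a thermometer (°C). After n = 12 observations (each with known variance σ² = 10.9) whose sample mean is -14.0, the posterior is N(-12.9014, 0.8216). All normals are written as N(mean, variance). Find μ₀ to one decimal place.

μ₀ = -2.5

The posterior mean is a precision-weighted average: μ_n = (τ₀μ₀ + τ_data·x̄)/(τ₀+τ_data), with τ₀=1/σ₀² and τ_data=n/σ².
Here τ₀ = 1/8.6 = 0.116279 and τ_data = 12/10.9 = 1.100917, so τ_n = 1.217196.
Rearranging for μ₀: μ₀ = (μ_n·τ_n − τ_data·x̄)/τ₀ = (-12.9014·1.217196 − 1.100917·-14.0) / 0.116279 = -0.290694/0.116279 ≈ -2.5.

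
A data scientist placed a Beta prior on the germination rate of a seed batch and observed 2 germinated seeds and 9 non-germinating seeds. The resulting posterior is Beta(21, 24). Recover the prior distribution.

Under Beta–binomial conjugacy the posterior parameters are (a+s, b+f).
Subtract the data counts: 21−2=19, 24−9=15.

Beta(19, 15)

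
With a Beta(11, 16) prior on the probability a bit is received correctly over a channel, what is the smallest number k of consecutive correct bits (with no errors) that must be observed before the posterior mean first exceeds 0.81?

After k correct bits and 0 errors the posterior is Beta(11+k, 16), with mean (11+k)/(11+16+k).
Set (11+k)/(27+k) > 0.81 and solve: k > (0.81·27 − 11)/(1 − 0.81) = 57.211.
The smallest integer exceeding 57.211 is 58, and checking k=58: (69)/(85) = 0.8118 > 0.81.

k = 58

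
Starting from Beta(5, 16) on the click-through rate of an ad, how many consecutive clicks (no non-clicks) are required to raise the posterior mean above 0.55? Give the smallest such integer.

k = 15

After k clicks and 0 non-clicks the posterior is Beta(5+k, 16), with mean (5+k)/(5+16+k).
Set (5+k)/(21+k) > 0.55 and solve: k > (0.55·21 − 5)/(1 − 0.55) = 14.556.
The smallest integer exceeding 14.556 is 15, and checking k=15: (20)/(36) = 0.5556 > 0.55.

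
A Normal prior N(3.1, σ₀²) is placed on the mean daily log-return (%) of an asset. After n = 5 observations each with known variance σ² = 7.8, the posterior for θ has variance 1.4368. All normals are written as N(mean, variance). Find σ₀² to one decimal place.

σ₀² = 18.2

For the Normal–Normal model with known σ², precisions add: τ_n = τ₀ + n/σ².
So 1/σ₀² = 1/1.4368 − 5/7.8 = 0.695991 − 0.641026 = 0.054965.
Hence σ₀² = 1/0.054965 ≈ 18.2.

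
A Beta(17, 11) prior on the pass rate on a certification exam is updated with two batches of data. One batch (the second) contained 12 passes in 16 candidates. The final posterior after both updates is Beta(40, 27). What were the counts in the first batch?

11 passes and 12 failures

Because Beta–binomial updating is additive in the counts, the combined data contributed (α_post−α_prior, β_post−β_prior) successes and failures.
Total across both batches: 40−17=23 passes, 27−11=16 failures.
Subtract the second batch: 23−12=11 passes and 16−4=12 failures.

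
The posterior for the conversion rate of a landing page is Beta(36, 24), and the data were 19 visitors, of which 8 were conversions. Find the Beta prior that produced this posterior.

Beta(28, 13)

Beta is conjugate to the binomial likelihood: posterior = Beta(a+s, b+f).
So a = 36 − 8 = 28 and b = 24 − 11 = 13.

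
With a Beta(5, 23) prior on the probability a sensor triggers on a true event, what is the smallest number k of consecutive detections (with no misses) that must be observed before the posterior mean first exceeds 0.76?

k = 68

After k detections and 0 misses the posterior is Beta(5+k, 23), with mean (5+k)/(5+23+k).
Set (5+k)/(28+k) > 0.76 and solve: k > (0.76·28 − 5)/(1 − 0.76) = 67.833.
The smallest integer exceeding 67.833 is 68, and checking k=68: (73)/(96) = 0.7604 > 0.76.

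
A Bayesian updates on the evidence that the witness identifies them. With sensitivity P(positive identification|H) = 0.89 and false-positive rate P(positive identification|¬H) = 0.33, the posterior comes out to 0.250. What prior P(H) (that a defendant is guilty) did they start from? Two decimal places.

Bayes' rule in odds form gives O(H|E) = O(H)·[P(E|H)/P(E|¬H)], hence O(H) = O(H|E)/LR.
Posterior odds = 0.250/(1−0.250) = 0.3333. LR = 0.89/0.33 = 2.6970.
Prior odds = 0.3333/2.6970 = 0.1236, so P(H) = 0.1236/(1+0.1236) ≈ 0.11.

P(H) = 0.11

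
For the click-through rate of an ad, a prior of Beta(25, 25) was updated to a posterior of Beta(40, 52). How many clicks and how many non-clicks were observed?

A Beta(α, β) prior with s successes and f failures in binomial data gives a Beta(α+s, β+f) posterior.
So s = 40 − 25 = 15 and f = 52 − 25 = 27.

15 clicks and 27 non-clicks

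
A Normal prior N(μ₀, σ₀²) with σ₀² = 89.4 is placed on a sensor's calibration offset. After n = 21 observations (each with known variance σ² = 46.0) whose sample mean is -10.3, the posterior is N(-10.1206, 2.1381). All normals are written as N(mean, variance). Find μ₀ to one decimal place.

μ₀ = -2.8

With known observation variance, the Normal–Normal posterior has precision τ_n = τ₀ + n/σ² and mean μ_n = (τ₀μ₀ + (n/σ²)x̄)/τ_n.
Here τ₀ = 1/89.4 = 0.011186 and τ_data = 21/46.0 = 0.456522, so τ_n = 0.467708.
Rearranging for μ₀: μ₀ = (μ_n·τ_n − τ_data·x̄)/τ₀ = (-10.1206·0.467708 − 0.456522·-10.3) / 0.011186 = -0.031309/0.011186 ≈ -2.8.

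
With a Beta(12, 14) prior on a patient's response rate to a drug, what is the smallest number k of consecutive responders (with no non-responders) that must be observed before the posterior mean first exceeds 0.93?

k = 175

After k responders and 0 non-responders the posterior is Beta(12+k, 14), with mean (12+k)/(12+14+k).
Set (12+k)/(26+k) > 0.93 and solve: k > (0.93·26 − 12)/(1 − 0.93) = 174.000.
The smallest integer exceeding 174.000 is 175.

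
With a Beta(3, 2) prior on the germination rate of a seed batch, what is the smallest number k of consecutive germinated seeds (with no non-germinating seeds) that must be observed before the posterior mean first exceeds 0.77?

k = 4

After k germinated seeds and 0 non-germinating seeds the posterior is Beta(3+k, 2), with mean (3+k)/(3+2+k).
Set (3+k)/(5+k) > 0.77 and solve: k > (0.77·5 − 3)/(1 − 0.77) = 3.696.
The smallest integer exceeding 3.696 is 4, and checking k=4: (7)/(9) = 0.7778 > 0.77.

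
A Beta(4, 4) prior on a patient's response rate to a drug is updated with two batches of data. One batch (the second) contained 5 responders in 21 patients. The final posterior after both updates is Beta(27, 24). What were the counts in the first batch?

18 responders and 4 non-responders

Because Beta–binomial updating is additive in the counts, the combined data contributed (α_post−α_prior, β_post−β_prior) successes and failures.
Total across both batches: 27−4=23 responders, 24−4=20 non-responders.
Subtract the second batch: 23−5=18 responders and 20−16=4 non-responders.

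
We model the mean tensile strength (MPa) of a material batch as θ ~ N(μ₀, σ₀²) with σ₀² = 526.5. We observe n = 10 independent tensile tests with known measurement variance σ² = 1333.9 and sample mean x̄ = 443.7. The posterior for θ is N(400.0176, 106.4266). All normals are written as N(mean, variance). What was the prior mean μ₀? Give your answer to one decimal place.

μ₀ = 227.6

The posterior mean is a precision-weighted average: μ_n = (τ₀μ₀ + τ_data·x̄)/(τ₀+τ_data), with τ₀=1/σ₀² and τ_data=n/σ².
Here τ₀ = 1/526.5 = 0.001899 and τ_data = 10/1333.9 = 0.007497, so τ_n = 0.009396.
Rearranging for μ₀: μ₀ = (μ_n·τ_n − τ_data·x̄)/τ₀ = (400.0176·0.009396 − 0.007497·443.7) / 0.001899 = 0.432146/0.001899 ≈ 227.6.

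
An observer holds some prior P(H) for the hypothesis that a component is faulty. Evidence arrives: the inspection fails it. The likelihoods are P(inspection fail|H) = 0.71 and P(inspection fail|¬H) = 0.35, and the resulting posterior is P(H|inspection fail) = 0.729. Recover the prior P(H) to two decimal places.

In odds form, posterior odds = prior odds × likelihood ratio, so prior odds = posterior odds ÷ LR.
Posterior odds = 0.729/(1−0.729) = 2.6900. LR = 0.71/0.35 = 2.0286.
Prior odds = 2.6900/2.0286 = 1.3260, so P(H) = 1.3260/(1+1.3260) ≈ 0.57.

P(H) = 0.57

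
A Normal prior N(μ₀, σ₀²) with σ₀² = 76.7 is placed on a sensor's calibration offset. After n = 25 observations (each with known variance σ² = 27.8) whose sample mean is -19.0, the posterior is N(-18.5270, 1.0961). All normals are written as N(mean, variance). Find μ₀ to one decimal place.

The posterior mean is a precision-weighted average: μ_n = (τ₀μ₀ + τ_data·x̄)/(τ₀+τ_data), with τ₀=1/σ₀² and τ_data=n/σ².
Here τ₀ = 1/76.7 = 0.013038 and τ_data = 25/27.8 = 0.899281, so τ_n = 0.912319.
Rearranging for μ₀: μ₀ = (μ_n·τ_n − τ_data·x̄)/τ₀ = (-18.5270·0.912319 − 0.899281·-19.0) / 0.013038 = 0.183805/0.013038 ≈ 14.1.

μ₀ = 14.1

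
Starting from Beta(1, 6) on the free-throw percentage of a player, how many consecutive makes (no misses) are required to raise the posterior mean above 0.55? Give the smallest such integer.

After k makes and 0 misses the posterior is Beta(1+k, 6), with mean (1+k)/(1+6+k).
Set (1+k)/(7+k) > 0.55 and solve: k > (0.55·7 − 1)/(1 − 0.55) = 6.333.
The smallest integer exceeding 6.333 is 7.

k = 7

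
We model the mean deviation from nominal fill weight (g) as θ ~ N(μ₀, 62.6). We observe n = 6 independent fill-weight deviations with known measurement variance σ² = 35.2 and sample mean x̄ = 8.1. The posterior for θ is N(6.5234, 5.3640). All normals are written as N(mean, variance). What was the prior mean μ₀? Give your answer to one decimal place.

With known observation variance, the Normal–Normal posterior has precision τ_n = τ₀ + n/σ² and mean μ_n = (τ₀μ₀ + (n/σ²)x̄)/τ_n.
Here τ₀ = 1/62.6 = 0.015974 and τ_data = 6/35.2 = 0.170455, so τ_n = 0.186429.
Rearranging for μ₀: μ₀ = (μ_n·τ_n − τ_data·x̄)/τ₀ = (6.5234·0.186429 − 0.170455·8.1) / 0.015974 = -0.164535/0.015974 ≈ -10.3.

μ₀ = -10.3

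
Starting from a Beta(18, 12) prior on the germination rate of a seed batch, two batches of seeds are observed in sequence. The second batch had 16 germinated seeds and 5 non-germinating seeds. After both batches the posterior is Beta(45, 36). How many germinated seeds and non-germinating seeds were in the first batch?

Because Beta–binomial updating is additive in the counts, the combined data contributed (α_post−α_prior, β_post−β_prior) successes and failures.
Total across both batches: 45−18=27 germinated seeds, 36−12=24 non-germinating seeds.
Subtract the second batch: 27−16=11 germinated seeds and 24−5=19 non-germinating seeds.

11 germinated seeds and 19 non-germinating seeds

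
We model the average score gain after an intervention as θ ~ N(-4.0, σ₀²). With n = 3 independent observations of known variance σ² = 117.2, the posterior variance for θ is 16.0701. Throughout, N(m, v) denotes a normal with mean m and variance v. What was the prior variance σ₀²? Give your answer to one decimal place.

σ₀² = 27.3

Posterior precision equals prior precision plus data precision: 1/σ_n² = 1/σ₀² + n/σ².
So 1/σ₀² = 1/16.0701 − 3/117.2 = 0.062227 − 0.025597 = 0.036630.
Hence σ₀² = 1/0.036630 ≈ 27.3.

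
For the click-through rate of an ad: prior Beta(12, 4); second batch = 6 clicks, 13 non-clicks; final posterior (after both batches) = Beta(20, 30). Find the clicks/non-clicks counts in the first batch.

Because Beta–binomial updating is additive in the counts, the combined data contributed (α_post−α_prior, β_post−β_prior) successes and failures.
Total across both batches: 20−12=8 clicks, 30−4=26 non-clicks.
Subtract the second batch: 8−6=2 clicks and 26−13=13 non-clicks.

2 clicks and 13 non-clicks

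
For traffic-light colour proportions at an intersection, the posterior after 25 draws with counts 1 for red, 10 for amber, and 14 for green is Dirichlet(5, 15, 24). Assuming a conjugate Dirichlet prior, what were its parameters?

For a Dirichlet(α) prior with multinomial counts c, the posterior is Dirichlet(α + c) componentwise.
Subtract each count from the matching posterior parameter: 5−1=4, 15−10=5, 24−14=10.

Dirichlet(4, 5, 10)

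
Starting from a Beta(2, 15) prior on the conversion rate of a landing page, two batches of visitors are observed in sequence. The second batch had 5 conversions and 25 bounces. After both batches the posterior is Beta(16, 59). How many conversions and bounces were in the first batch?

Because Beta–binomial updating is additive in the counts, the combined data contributed (α_post−α_prior, β_post−β_prior) successes and failures.
Total across both batches: 16−2=14 conversions, 59−15=44 bounces.
Subtract the second batch: 14−5=9 conversions and 44−25=19 bounces.

9 conversions and 19 bounces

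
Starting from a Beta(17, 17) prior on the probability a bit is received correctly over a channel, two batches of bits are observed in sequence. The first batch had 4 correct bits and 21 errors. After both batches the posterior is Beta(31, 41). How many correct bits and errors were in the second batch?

10 correct bits and 3 errors

Because Beta–binomial updating is additive in the counts, the combined data contributed (α_post−α_prior, β_post−β_prior) successes and failures.
Total across both batches: 31−17=14 correct bits, 41−17=24 errors.
Subtract the first batch: 14−4=10 correct bits and 24−21=3 errors.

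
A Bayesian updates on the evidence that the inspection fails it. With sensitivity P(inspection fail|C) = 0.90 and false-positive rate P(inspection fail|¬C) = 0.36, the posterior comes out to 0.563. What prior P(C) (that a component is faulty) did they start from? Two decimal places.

In odds form, posterior odds = prior odds × likelihood ratio, so prior odds = posterior odds ÷ LR.
Posterior odds = 0.563/(1−0.563) = 1.2883. LR = 0.90/0.36 = 2.5000.
Prior odds = 1.2883/2.5000 = 0.5153, so P(C) = 0.5153/(1+0.5153) ≈ 0.34.

P(C) = 0.34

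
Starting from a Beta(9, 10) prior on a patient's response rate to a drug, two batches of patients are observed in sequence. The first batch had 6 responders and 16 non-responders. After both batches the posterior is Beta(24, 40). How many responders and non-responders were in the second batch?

Sequential conjugate updates are equivalent to a single update on the pooled data, so total successes = posterior α − prior α and total failures = posterior β − prior β.
Total across both batches: 24−9=15 responders, 40−10=30 non-responders.
Subtract the first batch: 15−6=9 responders and 30−16=14 non-responders.

9 responders and 14 non-responders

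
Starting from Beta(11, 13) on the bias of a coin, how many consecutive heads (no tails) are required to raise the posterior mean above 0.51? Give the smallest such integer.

After k heads and 0 tails the posterior is Beta(11+k, 13), with mean (11+k)/(11+13+k).
Set (11+k)/(24+k) > 0.51 and solve: k > (0.51·24 − 11)/(1 − 0.51) = 2.531.
The smallest integer exceeding 2.531 is 3.

k = 3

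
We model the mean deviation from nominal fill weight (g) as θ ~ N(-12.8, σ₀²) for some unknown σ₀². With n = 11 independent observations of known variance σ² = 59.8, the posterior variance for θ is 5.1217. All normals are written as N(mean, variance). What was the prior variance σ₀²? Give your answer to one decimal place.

σ₀² = 88.5

For the Normal–Normal model with known σ², precisions add: τ_n = τ₀ + n/σ².
So 1/σ₀² = 1/5.1217 − 11/59.8 = 0.195248 − 0.183946 = 0.011302.
Hence σ₀² = 1/0.011302 ≈ 88.5.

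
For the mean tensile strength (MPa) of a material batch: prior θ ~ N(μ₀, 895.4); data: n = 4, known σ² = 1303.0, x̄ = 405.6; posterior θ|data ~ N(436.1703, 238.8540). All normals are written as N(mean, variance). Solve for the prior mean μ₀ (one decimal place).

μ₀ = 520.2

With known observation variance, the Normal–Normal posterior has precision τ_n = τ₀ + n/σ² and mean μ_n = (τ₀μ₀ + (n/σ²)x̄)/τ_n.
Here τ₀ = 1/895.4 = 0.001117 and τ_data = 4/1303.0 = 0.003070, so τ_n = 0.004187.
Rearranging for μ₀: μ₀ = (μ_n·τ_n − τ_data·x̄)/τ₀ = (436.1703·0.004187 − 0.003070·405.6) / 0.001117 = 0.581053/0.001117 ≈ 520.2.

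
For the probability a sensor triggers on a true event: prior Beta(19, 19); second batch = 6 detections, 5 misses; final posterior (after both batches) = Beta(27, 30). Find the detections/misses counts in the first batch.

2 detections and 6 misses

Because Beta–binomial updating is additive in the counts, the combined data contributed (α_post−α_prior, β_post−β_prior) successes and failures.
Total across both batches: 27−19=8 detections, 30−19=11 misses.
Subtract the second batch: 8−6=2 detections and 11−5=6 misses.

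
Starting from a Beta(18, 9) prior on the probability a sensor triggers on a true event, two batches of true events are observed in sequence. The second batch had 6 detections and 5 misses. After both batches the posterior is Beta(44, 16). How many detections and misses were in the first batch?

Because Beta–binomial updating is additive in the counts, the combined data contributed (α_post−α_prior, β_post−β_prior) successes and failures.
Total across both batches: 44−18=26 detections, 16−9=7 misses.
Subtract the second batch: 26−6=20 detections and 7−5=2 misses.

20 detections and 2 misses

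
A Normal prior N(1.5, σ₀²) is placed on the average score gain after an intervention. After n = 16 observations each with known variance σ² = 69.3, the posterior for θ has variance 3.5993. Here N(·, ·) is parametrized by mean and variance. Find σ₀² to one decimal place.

σ₀² = 21.3

Posterior precision equals prior precision plus data precision: 1/σ_n² = 1/σ₀² + n/σ².
So 1/σ₀² = 1/3.5993 − 16/69.3 = 0.277832 − 0.230880 = 0.046952.
Hence σ₀² = 1/0.046952 ≈ 21.3.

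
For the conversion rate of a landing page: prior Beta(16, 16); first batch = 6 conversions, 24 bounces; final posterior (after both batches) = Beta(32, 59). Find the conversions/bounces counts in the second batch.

Because Beta–binomial updating is additive in the counts, the combined data contributed (α_post−α_prior, β_post−β_prior) successes and failures.
Total across both batches: 32−16=16 conversions, 59−16=43 bounces.
Subtract the first batch: 16−6=10 conversions and 43−24=19 bounces.

10 conversions and 19 bounces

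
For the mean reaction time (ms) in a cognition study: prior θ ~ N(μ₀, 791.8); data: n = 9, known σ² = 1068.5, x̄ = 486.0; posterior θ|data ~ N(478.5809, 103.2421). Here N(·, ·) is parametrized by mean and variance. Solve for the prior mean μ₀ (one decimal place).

The posterior mean is a precision-weighted average: μ_n = (τ₀μ₀ + τ_data·x̄)/(τ₀+τ_data), with τ₀=1/σ₀² and τ_data=n/σ².
Here τ₀ = 1/791.8 = 0.001263 and τ_data = 9/1068.5 = 0.008423, so τ_n = 0.009686.
Rearranging for μ₀: μ₀ = (μ_n·τ_n − τ_data·x̄)/τ₀ = (478.5809·0.009686 − 0.008423·486.0) / 0.001263 = 0.541957/0.001263 ≈ 429.1.

μ₀ = 429.1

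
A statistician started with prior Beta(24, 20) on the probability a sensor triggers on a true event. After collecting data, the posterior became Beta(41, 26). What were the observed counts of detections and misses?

A Beta(α, β) prior with s successes and f failures in binomial data gives a Beta(α+s, β+f) posterior.
Match parameters: s=41−24=17, f=26−20=6.

17 detections and 6 misses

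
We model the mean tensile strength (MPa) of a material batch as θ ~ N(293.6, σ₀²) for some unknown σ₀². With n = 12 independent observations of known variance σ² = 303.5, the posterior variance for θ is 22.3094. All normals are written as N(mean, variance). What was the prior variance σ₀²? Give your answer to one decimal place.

For the Normal–Normal model with known σ², precisions add: τ_n = τ₀ + n/σ².
So 1/σ₀² = 1/22.3094 − 12/303.5 = 0.044824 − 0.039539 = 0.005285.
Hence σ₀² = 1/0.005285 ≈ 189.2.

σ₀² = 189.2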